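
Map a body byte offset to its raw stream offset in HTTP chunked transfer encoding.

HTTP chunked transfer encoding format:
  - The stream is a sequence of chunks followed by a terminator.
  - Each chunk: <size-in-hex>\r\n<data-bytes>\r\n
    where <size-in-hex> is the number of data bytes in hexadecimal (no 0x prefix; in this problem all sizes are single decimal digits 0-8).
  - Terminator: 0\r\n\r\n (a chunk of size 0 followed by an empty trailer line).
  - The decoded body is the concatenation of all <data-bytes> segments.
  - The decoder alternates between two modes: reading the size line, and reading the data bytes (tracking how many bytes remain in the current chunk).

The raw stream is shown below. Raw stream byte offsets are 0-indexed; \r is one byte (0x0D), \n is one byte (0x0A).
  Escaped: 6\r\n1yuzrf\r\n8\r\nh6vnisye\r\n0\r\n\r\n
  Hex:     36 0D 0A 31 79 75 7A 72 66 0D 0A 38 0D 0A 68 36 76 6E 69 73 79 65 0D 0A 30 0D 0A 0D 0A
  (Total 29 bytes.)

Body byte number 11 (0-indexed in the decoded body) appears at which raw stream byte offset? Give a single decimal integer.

Chunk 1: stream[0..1]='6' size=0x6=6, data at stream[3..9]='1yuzrf' -> body[0..6], body so far='1yuzrf'
Chunk 2: stream[11..12]='8' size=0x8=8, data at stream[14..22]='h6vnisye' -> body[6..14], body so far='1yuzrfh6vnisye'
Chunk 3: stream[24..25]='0' size=0 (terminator). Final body='1yuzrfh6vnisye' (14 bytes)
Body byte 11 at stream offset 19

Answer: 19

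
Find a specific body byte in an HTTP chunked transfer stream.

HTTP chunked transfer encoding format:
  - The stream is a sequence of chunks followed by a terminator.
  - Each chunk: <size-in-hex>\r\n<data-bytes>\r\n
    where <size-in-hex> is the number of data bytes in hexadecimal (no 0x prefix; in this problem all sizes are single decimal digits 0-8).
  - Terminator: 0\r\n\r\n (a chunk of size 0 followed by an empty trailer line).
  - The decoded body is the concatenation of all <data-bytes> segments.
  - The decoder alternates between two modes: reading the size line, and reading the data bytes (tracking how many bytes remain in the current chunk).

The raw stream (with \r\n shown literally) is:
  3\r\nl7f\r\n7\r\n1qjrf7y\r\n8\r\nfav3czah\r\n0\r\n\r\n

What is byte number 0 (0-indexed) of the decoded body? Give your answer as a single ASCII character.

Chunk 1: stream[0..1]='3' size=0x3=3, data at stream[3..6]='l7f' -> body[0..3], body so far='l7f'
Chunk 2: stream[8..9]='7' size=0x7=7, data at stream[11..18]='1qjrf7y' -> body[3..10], body so far='l7f1qjrf7y'
Chunk 3: stream[20..21]='8' size=0x8=8, data at stream[23..31]='fav3czah' -> body[10..18], body so far='l7f1qjrf7yfav3czah'
Chunk 4: stream[33..34]='0' size=0 (terminator). Final body='l7f1qjrf7yfav3czah' (18 bytes)
Body byte 0 = 'l'

Answer: l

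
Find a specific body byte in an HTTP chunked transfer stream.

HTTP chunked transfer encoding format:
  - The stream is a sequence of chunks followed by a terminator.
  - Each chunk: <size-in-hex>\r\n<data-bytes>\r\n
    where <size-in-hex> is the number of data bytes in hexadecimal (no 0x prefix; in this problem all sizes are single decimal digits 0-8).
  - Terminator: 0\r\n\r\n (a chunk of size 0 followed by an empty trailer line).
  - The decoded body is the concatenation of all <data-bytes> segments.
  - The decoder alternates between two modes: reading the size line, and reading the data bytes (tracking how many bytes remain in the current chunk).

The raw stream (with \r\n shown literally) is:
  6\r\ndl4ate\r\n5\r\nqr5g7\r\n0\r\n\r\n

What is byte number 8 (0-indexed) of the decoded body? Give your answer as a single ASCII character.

Answer: 5

Derivation:
Chunk 1: stream[0..1]='6' size=0x6=6, data at stream[3..9]='dl4ate' -> body[0..6], body so far='dl4ate'
Chunk 2: stream[11..12]='5' size=0x5=5, data at stream[14..19]='qr5g7' -> body[6..11], body so far='dl4ateqr5g7'
Chunk 3: stream[21..22]='0' size=0 (terminator). Final body='dl4ateqr5g7' (11 bytes)
Body byte 8 = '5'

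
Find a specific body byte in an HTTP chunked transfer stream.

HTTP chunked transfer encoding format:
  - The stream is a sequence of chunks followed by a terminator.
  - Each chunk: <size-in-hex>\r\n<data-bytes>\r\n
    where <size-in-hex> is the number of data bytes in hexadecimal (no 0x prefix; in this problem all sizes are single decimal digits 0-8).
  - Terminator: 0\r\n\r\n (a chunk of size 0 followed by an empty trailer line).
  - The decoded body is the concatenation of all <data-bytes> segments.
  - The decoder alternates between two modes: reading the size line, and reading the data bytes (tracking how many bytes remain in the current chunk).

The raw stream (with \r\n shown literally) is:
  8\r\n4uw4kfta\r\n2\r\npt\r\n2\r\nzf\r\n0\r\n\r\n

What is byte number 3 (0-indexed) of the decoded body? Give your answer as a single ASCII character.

Chunk 1: stream[0..1]='8' size=0x8=8, data at stream[3..11]='4uw4kfta' -> body[0..8], body so far='4uw4kfta'
Chunk 2: stream[13..14]='2' size=0x2=2, data at stream[16..18]='pt' -> body[8..10], body so far='4uw4kftapt'
Chunk 3: stream[20..21]='2' size=0x2=2, data at stream[23..25]='zf' -> body[10..12], body so far='4uw4kftaptzf'
Chunk 4: stream[27..28]='0' size=0 (terminator). Final body='4uw4kftaptzf' (12 bytes)
Body byte 3 = '4'

Answer: 4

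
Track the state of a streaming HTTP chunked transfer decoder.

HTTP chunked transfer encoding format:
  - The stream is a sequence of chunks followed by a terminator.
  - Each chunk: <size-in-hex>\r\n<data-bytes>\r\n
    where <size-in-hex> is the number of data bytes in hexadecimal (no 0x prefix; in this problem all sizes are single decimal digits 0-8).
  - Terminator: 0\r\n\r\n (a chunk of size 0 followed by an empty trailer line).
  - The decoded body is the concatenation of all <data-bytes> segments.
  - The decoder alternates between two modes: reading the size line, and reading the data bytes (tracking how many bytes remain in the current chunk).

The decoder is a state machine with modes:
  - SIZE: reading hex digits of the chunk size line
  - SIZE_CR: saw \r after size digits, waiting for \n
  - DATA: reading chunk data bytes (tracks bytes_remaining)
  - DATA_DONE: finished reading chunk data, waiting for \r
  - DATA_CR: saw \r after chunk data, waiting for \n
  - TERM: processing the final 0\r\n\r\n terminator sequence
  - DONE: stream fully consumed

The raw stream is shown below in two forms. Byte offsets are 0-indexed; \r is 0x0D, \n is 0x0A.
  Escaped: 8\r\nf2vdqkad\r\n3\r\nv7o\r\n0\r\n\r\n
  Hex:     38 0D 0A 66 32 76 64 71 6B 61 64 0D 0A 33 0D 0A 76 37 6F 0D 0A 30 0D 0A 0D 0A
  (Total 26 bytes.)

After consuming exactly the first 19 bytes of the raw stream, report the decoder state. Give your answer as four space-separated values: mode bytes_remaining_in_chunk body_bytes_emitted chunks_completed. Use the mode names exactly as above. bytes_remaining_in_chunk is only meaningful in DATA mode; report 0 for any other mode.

Byte 0 = '8': mode=SIZE remaining=0 emitted=0 chunks_done=0
Byte 1 = 0x0D: mode=SIZE_CR remaining=0 emitted=0 chunks_done=0
Byte 2 = 0x0A: mode=DATA remaining=8 emitted=0 chunks_done=0
Byte 3 = 'f': mode=DATA remaining=7 emitted=1 chunks_done=0
Byte 4 = '2': mode=DATA remaining=6 emitted=2 chunks_done=0
Byte 5 = 'v': mode=DATA remaining=5 emitted=3 chunks_done=0
Byte 6 = 'd': mode=DATA remaining=4 emitted=4 chunks_done=0
Byte 7 = 'q': mode=DATA remaining=3 emitted=5 chunks_done=0
Byte 8 = 'k': mode=DATA remaining=2 emitted=6 chunks_done=0
Byte 9 = 'a': mode=DATA remaining=1 emitted=7 chunks_done=0
Byte 10 = 'd': mode=DATA_DONE remaining=0 emitted=8 chunks_done=0
Byte 11 = 0x0D: mode=DATA_CR remaining=0 emitted=8 chunks_done=0
Byte 12 = 0x0A: mode=SIZE remaining=0 emitted=8 chunks_done=1
Byte 13 = '3': mode=SIZE remaining=0 emitted=8 chunks_done=1
Byte 14 = 0x0D: mode=SIZE_CR remaining=0 emitted=8 chunks_done=1
Byte 15 = 0x0A: mode=DATA remaining=3 emitted=8 chunks_done=1
Byte 16 = 'v': mode=DATA remaining=2 emitted=9 chunks_done=1
Byte 17 = '7': mode=DATA remaining=1 emitted=10 chunks_done=1
Byte 18 = 'o': mode=DATA_DONE remaining=0 emitted=11 chunks_done=1

Answer: DATA_DONE 0 11 1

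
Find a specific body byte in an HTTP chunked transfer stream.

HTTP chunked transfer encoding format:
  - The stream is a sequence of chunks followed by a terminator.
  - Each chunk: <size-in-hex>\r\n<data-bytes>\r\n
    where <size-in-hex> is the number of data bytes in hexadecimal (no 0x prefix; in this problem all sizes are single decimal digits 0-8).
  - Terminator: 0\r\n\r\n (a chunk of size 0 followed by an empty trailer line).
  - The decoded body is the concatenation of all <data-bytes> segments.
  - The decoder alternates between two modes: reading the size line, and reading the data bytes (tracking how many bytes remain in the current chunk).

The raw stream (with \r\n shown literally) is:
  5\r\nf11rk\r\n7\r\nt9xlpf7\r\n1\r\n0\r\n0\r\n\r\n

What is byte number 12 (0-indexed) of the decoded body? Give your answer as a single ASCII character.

Answer: 0

Derivation:
Chunk 1: stream[0..1]='5' size=0x5=5, data at stream[3..8]='f11rk' -> body[0..5], body so far='f11rk'
Chunk 2: stream[10..11]='7' size=0x7=7, data at stream[13..20]='t9xlpf7' -> body[5..12], body so far='f11rkt9xlpf7'
Chunk 3: stream[22..23]='1' size=0x1=1, data at stream[25..26]='0' -> body[12..13], body so far='f11rkt9xlpf70'
Chunk 4: stream[28..29]='0' size=0 (terminator). Final body='f11rkt9xlpf70' (13 bytes)
Body byte 12 = '0'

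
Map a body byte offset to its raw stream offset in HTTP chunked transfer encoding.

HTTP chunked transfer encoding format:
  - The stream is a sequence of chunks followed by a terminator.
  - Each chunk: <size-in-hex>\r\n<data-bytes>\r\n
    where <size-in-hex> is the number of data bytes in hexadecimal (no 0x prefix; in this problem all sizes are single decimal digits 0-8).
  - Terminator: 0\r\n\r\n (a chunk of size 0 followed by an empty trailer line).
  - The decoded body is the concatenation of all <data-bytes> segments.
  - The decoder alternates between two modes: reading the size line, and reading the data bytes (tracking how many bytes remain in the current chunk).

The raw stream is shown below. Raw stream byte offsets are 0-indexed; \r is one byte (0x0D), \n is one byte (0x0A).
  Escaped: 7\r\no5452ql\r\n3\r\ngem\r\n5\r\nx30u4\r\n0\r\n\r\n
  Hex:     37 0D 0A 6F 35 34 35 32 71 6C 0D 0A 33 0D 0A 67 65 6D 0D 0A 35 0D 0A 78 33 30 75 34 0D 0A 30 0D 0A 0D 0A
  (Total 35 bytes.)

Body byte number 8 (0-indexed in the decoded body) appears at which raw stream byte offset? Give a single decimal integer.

Chunk 1: stream[0..1]='7' size=0x7=7, data at stream[3..10]='o5452ql' -> body[0..7], body so far='o5452ql'
Chunk 2: stream[12..13]='3' size=0x3=3, data at stream[15..18]='gem' -> body[7..10], body so far='o5452qlgem'
Chunk 3: stream[20..21]='5' size=0x5=5, data at stream[23..28]='x30u4' -> body[10..15], body so far='o5452qlgemx30u4'
Chunk 4: stream[30..31]='0' size=0 (terminator). Final body='o5452qlgemx30u4' (15 bytes)
Body byte 8 at stream offset 16

Answer: 16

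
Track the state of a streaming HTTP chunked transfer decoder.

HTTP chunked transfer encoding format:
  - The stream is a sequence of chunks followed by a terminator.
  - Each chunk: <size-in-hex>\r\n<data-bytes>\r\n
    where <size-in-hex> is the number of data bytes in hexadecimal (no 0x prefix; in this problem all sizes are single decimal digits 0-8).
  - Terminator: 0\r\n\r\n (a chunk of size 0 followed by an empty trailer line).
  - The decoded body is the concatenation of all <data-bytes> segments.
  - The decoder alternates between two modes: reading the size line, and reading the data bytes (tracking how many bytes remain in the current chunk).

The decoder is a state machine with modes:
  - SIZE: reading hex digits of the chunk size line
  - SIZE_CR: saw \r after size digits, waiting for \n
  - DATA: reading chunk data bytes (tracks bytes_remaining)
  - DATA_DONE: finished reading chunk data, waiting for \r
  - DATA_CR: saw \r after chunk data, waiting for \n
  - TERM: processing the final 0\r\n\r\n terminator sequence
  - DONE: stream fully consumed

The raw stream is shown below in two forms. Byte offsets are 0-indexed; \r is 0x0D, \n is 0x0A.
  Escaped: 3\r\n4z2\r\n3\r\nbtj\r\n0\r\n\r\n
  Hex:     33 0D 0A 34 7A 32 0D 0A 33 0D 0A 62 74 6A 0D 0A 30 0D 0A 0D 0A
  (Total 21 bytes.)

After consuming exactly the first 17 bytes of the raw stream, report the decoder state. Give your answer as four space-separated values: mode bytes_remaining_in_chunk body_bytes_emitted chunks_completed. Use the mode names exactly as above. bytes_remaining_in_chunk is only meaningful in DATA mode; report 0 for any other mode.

Byte 0 = '3': mode=SIZE remaining=0 emitted=0 chunks_done=0
Byte 1 = 0x0D: mode=SIZE_CR remaining=0 emitted=0 chunks_done=0
Byte 2 = 0x0A: mode=DATA remaining=3 emitted=0 chunks_done=0
Byte 3 = '4': mode=DATA remaining=2 emitted=1 chunks_done=0
Byte 4 = 'z': mode=DATA remaining=1 emitted=2 chunks_done=0
Byte 5 = '2': mode=DATA_DONE remaining=0 emitted=3 chunks_done=0
Byte 6 = 0x0D: mode=DATA_CR remaining=0 emitted=3 chunks_done=0
Byte 7 = 0x0A: mode=SIZE remaining=0 emitted=3 chunks_done=1
Byte 8 = '3': mode=SIZE remaining=0 emitted=3 chunks_done=1
Byte 9 = 0x0D: mode=SIZE_CR remaining=0 emitted=3 chunks_done=1
Byte 10 = 0x0A: mode=DATA remaining=3 emitted=3 chunks_done=1
Byte 11 = 'b': mode=DATA remaining=2 emitted=4 chunks_done=1
Byte 12 = 't': mode=DATA remaining=1 emitted=5 chunks_done=1
Byte 13 = 'j': mode=DATA_DONE remaining=0 emitted=6 chunks_done=1
Byte 14 = 0x0D: mode=DATA_CR remaining=0 emitted=6 chunks_done=1
Byte 15 = 0x0A: mode=SIZE remaining=0 emitted=6 chunks_done=2
Byte 16 = '0': mode=SIZE remaining=0 emitted=6 chunks_done=2

Answer: SIZE 0 6 2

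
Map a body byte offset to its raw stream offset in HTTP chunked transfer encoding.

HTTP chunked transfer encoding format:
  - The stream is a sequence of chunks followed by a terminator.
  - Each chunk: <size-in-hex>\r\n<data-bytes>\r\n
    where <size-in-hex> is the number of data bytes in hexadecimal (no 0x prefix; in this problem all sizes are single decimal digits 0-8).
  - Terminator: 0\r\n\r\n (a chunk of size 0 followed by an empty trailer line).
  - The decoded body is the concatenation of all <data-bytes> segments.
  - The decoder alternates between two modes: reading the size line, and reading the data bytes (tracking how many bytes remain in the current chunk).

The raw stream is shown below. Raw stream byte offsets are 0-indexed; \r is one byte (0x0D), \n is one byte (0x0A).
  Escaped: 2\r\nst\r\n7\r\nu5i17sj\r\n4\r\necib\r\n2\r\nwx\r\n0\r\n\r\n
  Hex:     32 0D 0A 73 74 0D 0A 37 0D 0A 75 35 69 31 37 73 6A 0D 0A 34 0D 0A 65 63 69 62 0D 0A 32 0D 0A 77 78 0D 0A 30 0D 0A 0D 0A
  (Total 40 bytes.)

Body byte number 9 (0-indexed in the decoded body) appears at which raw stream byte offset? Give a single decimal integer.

Answer: 22

Derivation:
Chunk 1: stream[0..1]='2' size=0x2=2, data at stream[3..5]='st' -> body[0..2], body so far='st'
Chunk 2: stream[7..8]='7' size=0x7=7, data at stream[10..17]='u5i17sj' -> body[2..9], body so far='stu5i17sj'
Chunk 3: stream[19..20]='4' size=0x4=4, data at stream[22..26]='ecib' -> body[9..13], body so far='stu5i17sjecib'
Chunk 4: stream[28..29]='2' size=0x2=2, data at stream[31..33]='wx' -> body[13..15], body so far='stu5i17sjecibwx'
Chunk 5: stream[35..36]='0' size=0 (terminator). Final body='stu5i17sjecibwx' (15 bytes)
Body byte 9 at stream offset 22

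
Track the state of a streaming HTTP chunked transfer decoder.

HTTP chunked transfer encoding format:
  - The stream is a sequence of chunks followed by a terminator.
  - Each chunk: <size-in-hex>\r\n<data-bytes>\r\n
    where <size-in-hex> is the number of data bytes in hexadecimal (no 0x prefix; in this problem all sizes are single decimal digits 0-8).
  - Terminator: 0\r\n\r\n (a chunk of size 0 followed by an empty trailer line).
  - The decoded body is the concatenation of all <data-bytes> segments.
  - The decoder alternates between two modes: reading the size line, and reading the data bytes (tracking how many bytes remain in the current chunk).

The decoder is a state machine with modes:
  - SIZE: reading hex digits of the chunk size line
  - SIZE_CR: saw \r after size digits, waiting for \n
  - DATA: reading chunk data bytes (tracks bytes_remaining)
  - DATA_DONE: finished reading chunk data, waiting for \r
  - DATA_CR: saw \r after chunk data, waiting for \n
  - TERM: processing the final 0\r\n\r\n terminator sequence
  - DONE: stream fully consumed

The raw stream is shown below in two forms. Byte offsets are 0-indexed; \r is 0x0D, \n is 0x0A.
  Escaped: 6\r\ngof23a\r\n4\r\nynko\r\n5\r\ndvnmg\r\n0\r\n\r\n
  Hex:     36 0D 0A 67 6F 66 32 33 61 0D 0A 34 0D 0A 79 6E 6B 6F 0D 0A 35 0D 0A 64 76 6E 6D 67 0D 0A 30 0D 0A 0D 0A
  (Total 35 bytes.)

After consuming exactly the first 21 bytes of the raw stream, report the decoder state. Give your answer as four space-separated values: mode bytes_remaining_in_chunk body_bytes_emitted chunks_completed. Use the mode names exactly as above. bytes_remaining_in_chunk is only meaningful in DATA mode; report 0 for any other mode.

Byte 0 = '6': mode=SIZE remaining=0 emitted=0 chunks_done=0
Byte 1 = 0x0D: mode=SIZE_CR remaining=0 emitted=0 chunks_done=0
Byte 2 = 0x0A: mode=DATA remaining=6 emitted=0 chunks_done=0
Byte 3 = 'g': mode=DATA remaining=5 emitted=1 chunks_done=0
Byte 4 = 'o': mode=DATA remaining=4 emitted=2 chunks_done=0
Byte 5 = 'f': mode=DATA remaining=3 emitted=3 chunks_done=0
Byte 6 = '2': mode=DATA remaining=2 emitted=4 chunks_done=0
Byte 7 = '3': mode=DATA remaining=1 emitted=5 chunks_done=0
Byte 8 = 'a': mode=DATA_DONE remaining=0 emitted=6 chunks_done=0
Byte 9 = 0x0D: mode=DATA_CR remaining=0 emitted=6 chunks_done=0
Byte 10 = 0x0A: mode=SIZE remaining=0 emitted=6 chunks_done=1
Byte 11 = '4': mode=SIZE remaining=0 emitted=6 chunks_done=1
Byte 12 = 0x0D: mode=SIZE_CR remaining=0 emitted=6 chunks_done=1
Byte 13 = 0x0A: mode=DATA remaining=4 emitted=6 chunks_done=1
Byte 14 = 'y': mode=DATA remaining=3 emitted=7 chunks_done=1
Byte 15 = 'n': mode=DATA remaining=2 emitted=8 chunks_done=1
Byte 16 = 'k': mode=DATA remaining=1 emitted=9 chunks_done=1
Byte 17 = 'o': mode=DATA_DONE remaining=0 emitted=10 chunks_done=1
Byte 18 = 0x0D: mode=DATA_CR remaining=0 emitted=10 chunks_done=1
Byte 19 = 0x0A: mode=SIZE remaining=0 emitted=10 chunks_done=2
Byte 20 = '5': mode=SIZE remaining=0 emitted=10 chunks_done=2

Answer: SIZE 0 10 2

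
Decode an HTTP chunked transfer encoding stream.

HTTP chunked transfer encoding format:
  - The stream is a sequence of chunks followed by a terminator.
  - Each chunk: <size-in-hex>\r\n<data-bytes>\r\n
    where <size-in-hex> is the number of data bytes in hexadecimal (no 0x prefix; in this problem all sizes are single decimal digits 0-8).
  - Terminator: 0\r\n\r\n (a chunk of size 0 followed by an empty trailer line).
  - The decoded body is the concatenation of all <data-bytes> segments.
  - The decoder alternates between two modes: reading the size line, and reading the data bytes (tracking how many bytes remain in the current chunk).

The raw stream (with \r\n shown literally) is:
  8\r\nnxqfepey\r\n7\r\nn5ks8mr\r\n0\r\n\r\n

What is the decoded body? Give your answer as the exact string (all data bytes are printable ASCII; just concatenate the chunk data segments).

Answer: nxqfepeyn5ks8mr

Derivation:
Chunk 1: stream[0..1]='8' size=0x8=8, data at stream[3..11]='nxqfepey' -> body[0..8], body so far='nxqfepey'
Chunk 2: stream[13..14]='7' size=0x7=7, data at stream[16..23]='n5ks8mr' -> body[8..15], body so far='nxqfepeyn5ks8mr'
Chunk 3: stream[25..26]='0' size=0 (terminator). Final body='nxqfepeyn5ks8mr' (15 bytes)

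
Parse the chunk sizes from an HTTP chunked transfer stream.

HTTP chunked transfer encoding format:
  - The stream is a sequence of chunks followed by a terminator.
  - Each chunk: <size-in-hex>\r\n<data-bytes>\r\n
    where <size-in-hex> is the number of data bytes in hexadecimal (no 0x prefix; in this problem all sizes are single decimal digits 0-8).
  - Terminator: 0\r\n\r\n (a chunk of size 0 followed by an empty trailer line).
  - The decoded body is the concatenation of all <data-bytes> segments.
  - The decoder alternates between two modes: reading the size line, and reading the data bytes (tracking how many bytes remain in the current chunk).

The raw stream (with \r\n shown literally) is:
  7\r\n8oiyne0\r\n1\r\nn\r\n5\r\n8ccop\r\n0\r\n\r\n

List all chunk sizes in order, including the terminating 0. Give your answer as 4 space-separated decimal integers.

Chunk 1: stream[0..1]='7' size=0x7=7, data at stream[3..10]='8oiyne0' -> body[0..7], body so far='8oiyne0'
Chunk 2: stream[12..13]='1' size=0x1=1, data at stream[15..16]='n' -> body[7..8], body so far='8oiyne0n'
Chunk 3: stream[18..19]='5' size=0x5=5, data at stream[21..26]='8ccop' -> body[8..13], body so far='8oiyne0n8ccop'
Chunk 4: stream[28..29]='0' size=0 (terminator). Final body='8oiyne0n8ccop' (13 bytes)

Answer: 7 1 5 0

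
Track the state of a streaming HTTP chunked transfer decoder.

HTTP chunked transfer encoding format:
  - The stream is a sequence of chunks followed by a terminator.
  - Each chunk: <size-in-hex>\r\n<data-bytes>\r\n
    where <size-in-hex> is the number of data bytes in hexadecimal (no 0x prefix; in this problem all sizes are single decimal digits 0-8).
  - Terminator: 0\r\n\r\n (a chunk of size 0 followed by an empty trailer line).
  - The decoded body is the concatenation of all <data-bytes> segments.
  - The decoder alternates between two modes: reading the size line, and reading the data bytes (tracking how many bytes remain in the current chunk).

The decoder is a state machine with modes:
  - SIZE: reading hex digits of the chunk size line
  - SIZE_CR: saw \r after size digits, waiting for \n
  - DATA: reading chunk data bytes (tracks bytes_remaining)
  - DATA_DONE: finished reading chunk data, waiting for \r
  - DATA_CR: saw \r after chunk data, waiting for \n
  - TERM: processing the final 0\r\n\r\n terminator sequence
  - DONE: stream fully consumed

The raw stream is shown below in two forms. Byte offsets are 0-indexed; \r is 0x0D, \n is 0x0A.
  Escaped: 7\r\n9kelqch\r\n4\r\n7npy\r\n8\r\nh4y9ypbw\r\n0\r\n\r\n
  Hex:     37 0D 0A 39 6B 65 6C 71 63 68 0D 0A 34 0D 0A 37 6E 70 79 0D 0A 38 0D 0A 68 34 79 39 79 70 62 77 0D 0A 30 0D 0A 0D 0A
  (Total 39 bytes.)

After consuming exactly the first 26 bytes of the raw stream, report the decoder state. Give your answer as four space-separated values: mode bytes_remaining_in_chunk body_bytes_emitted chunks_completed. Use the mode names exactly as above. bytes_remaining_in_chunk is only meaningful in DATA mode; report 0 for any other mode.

Byte 0 = '7': mode=SIZE remaining=0 emitted=0 chunks_done=0
Byte 1 = 0x0D: mode=SIZE_CR remaining=0 emitted=0 chunks_done=0
Byte 2 = 0x0A: mode=DATA remaining=7 emitted=0 chunks_done=0
Byte 3 = '9': mode=DATA remaining=6 emitted=1 chunks_done=0
Byte 4 = 'k': mode=DATA remaining=5 emitted=2 chunks_done=0
Byte 5 = 'e': mode=DATA remaining=4 emitted=3 chunks_done=0
Byte 6 = 'l': mode=DATA remaining=3 emitted=4 chunks_done=0
Byte 7 = 'q': mode=DATA remaining=2 emitted=5 chunks_done=0
Byte 8 = 'c': mode=DATA remaining=1 emitted=6 chunks_done=0
Byte 9 = 'h': mode=DATA_DONE remaining=0 emitted=7 chunks_done=0
Byte 10 = 0x0D: mode=DATA_CR remaining=0 emitted=7 chunks_done=0
Byte 11 = 0x0A: mode=SIZE remaining=0 emitted=7 chunks_done=1
Byte 12 = '4': mode=SIZE remaining=0 emitted=7 chunks_done=1
Byte 13 = 0x0D: mode=SIZE_CR remaining=0 emitted=7 chunks_done=1
Byte 14 = 0x0A: mode=DATA remaining=4 emitted=7 chunks_done=1
Byte 15 = '7': mode=DATA remaining=3 emitted=8 chunks_done=1
Byte 16 = 'n': mode=DATA remaining=2 emitted=9 chunks_done=1
Byte 17 = 'p': mode=DATA remaining=1 emitted=10 chunks_done=1
Byte 18 = 'y': mode=DATA_DONE remaining=0 emitted=11 chunks_done=1
Byte 19 = 0x0D: mode=DATA_CR remaining=0 emitted=11 chunks_done=1
Byte 20 = 0x0A: mode=SIZE remaining=0 emitted=11 chunks_done=2
Byte 21 = '8': mode=SIZE remaining=0 emitted=11 chunks_done=2
Byte 22 = 0x0D: mode=SIZE_CR remaining=0 emitted=11 chunks_done=2
Byte 23 = 0x0A: mode=DATA remaining=8 emitted=11 chunks_done=2
Byte 24 = 'h': mode=DATA remaining=7 emitted=12 chunks_done=2
Byte 25 = '4': mode=DATA remaining=6 emitted=13 chunks_done=2

Answer: DATA 6 13 2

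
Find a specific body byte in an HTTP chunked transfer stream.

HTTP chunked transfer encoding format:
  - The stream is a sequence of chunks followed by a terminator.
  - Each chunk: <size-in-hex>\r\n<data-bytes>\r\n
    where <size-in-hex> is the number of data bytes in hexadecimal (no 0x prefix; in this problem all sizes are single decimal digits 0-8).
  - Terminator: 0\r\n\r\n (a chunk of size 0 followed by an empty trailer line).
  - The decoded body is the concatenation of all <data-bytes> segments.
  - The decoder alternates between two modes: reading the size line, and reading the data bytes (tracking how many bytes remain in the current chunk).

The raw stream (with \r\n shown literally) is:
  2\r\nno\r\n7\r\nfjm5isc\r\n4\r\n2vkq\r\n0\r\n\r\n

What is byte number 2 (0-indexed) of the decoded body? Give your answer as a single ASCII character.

Answer: f

Derivation:
Chunk 1: stream[0..1]='2' size=0x2=2, data at stream[3..5]='no' -> body[0..2], body so far='no'
Chunk 2: stream[7..8]='7' size=0x7=7, data at stream[10..17]='fjm5isc' -> body[2..9], body so far='nofjm5isc'
Chunk 3: stream[19..20]='4' size=0x4=4, data at stream[22..26]='2vkq' -> body[9..13], body so far='nofjm5isc2vkq'
Chunk 4: stream[28..29]='0' size=0 (terminator). Final body='nofjm5isc2vkq' (13 bytes)
Body byte 2 = 'f'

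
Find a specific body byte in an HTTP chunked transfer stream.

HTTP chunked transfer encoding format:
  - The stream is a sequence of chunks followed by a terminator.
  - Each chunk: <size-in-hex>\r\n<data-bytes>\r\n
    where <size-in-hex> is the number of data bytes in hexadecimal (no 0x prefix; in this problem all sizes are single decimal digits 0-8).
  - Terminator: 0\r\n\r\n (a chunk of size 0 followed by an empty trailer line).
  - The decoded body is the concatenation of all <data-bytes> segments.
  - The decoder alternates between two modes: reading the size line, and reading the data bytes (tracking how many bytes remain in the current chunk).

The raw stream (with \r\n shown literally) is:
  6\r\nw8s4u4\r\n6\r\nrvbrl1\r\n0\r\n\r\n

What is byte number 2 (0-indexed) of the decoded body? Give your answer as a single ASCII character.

Answer: s

Derivation:
Chunk 1: stream[0..1]='6' size=0x6=6, data at stream[3..9]='w8s4u4' -> body[0..6], body so far='w8s4u4'
Chunk 2: stream[11..12]='6' size=0x6=6, data at stream[14..20]='rvbrl1' -> body[6..12], body so far='w8s4u4rvbrl1'
Chunk 3: stream[22..23]='0' size=0 (terminator). Final body='w8s4u4rvbrl1' (12 bytes)
Body byte 2 = 's'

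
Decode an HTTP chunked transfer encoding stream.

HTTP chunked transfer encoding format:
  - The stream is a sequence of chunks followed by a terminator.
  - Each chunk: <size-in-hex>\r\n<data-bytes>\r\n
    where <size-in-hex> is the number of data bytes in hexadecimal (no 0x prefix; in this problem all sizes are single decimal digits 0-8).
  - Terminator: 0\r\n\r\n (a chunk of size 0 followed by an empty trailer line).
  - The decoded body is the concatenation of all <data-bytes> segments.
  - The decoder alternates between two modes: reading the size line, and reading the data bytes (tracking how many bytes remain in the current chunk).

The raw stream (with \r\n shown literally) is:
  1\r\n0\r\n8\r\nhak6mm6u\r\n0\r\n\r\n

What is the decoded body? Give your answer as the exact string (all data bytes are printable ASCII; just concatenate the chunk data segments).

Answer: 0hak6mm6u

Derivation:
Chunk 1: stream[0..1]='1' size=0x1=1, data at stream[3..4]='0' -> body[0..1], body so far='0'
Chunk 2: stream[6..7]='8' size=0x8=8, data at stream[9..17]='hak6mm6u' -> body[1..9], body so far='0hak6mm6u'
Chunk 3: stream[19..20]='0' size=0 (terminator). Final body='0hak6mm6u' (9 bytes)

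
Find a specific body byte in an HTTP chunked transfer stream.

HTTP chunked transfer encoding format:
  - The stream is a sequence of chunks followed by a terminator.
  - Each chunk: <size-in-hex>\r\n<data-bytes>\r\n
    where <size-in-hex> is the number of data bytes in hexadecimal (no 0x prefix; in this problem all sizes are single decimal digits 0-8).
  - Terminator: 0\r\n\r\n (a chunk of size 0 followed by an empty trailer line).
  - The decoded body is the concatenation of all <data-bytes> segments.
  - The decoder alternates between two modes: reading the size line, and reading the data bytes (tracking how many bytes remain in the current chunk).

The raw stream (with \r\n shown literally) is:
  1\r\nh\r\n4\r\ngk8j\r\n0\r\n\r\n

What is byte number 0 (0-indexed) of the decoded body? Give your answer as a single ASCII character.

Chunk 1: stream[0..1]='1' size=0x1=1, data at stream[3..4]='h' -> body[0..1], body so far='h'
Chunk 2: stream[6..7]='4' size=0x4=4, data at stream[9..13]='gk8j' -> body[1..5], body so far='hgk8j'
Chunk 3: stream[15..16]='0' size=0 (terminator). Final body='hgk8j' (5 bytes)
Body byte 0 = 'h'

Answer: h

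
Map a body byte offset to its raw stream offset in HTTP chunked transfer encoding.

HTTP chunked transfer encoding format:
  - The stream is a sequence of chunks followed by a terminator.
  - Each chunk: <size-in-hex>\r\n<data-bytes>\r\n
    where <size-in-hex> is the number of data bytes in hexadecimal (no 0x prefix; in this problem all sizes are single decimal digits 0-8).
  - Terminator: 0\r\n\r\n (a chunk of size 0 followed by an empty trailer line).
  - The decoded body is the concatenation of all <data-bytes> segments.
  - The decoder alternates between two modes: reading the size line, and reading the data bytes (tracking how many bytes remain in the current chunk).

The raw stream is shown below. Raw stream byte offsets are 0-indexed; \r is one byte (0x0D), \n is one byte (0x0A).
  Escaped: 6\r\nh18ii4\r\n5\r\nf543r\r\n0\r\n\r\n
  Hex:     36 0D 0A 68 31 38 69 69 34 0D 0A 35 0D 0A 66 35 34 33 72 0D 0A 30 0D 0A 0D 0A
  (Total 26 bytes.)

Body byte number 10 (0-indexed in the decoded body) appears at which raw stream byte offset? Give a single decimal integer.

Chunk 1: stream[0..1]='6' size=0x6=6, data at stream[3..9]='h18ii4' -> body[0..6], body so far='h18ii4'
Chunk 2: stream[11..12]='5' size=0x5=5, data at stream[14..19]='f543r' -> body[6..11], body so far='h18ii4f543r'
Chunk 3: stream[21..22]='0' size=0 (terminator). Final body='h18ii4f543r' (11 bytes)
Body byte 10 at stream offset 18

Answer: 18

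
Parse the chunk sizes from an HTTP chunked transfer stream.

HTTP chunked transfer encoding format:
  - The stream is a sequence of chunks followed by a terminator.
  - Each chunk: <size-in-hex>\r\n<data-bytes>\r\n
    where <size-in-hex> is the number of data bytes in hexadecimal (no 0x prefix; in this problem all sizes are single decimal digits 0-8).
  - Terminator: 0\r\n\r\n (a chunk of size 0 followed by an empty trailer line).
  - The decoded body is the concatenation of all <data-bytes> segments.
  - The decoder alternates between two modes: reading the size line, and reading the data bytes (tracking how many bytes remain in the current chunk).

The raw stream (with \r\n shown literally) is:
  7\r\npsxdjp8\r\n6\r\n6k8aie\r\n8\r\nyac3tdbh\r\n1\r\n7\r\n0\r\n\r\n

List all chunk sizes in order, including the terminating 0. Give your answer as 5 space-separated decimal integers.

Answer: 7 6 8 1 0

Derivation:
Chunk 1: stream[0..1]='7' size=0x7=7, data at stream[3..10]='psxdjp8' -> body[0..7], body so far='psxdjp8'
Chunk 2: stream[12..13]='6' size=0x6=6, data at stream[15..21]='6k8aie' -> body[7..13], body so far='psxdjp86k8aie'
Chunk 3: stream[23..24]='8' size=0x8=8, data at stream[26..34]='yac3tdbh' -> body[13..21], body so far='psxdjp86k8aieyac3tdbh'
Chunk 4: stream[36..37]='1' size=0x1=1, data at stream[39..40]='7' -> body[21..22], body so far='psxdjp86k8aieyac3tdbh7'
Chunk 5: stream[42..43]='0' size=0 (terminator). Final body='psxdjp86k8aieyac3tdbh7' (22 bytes)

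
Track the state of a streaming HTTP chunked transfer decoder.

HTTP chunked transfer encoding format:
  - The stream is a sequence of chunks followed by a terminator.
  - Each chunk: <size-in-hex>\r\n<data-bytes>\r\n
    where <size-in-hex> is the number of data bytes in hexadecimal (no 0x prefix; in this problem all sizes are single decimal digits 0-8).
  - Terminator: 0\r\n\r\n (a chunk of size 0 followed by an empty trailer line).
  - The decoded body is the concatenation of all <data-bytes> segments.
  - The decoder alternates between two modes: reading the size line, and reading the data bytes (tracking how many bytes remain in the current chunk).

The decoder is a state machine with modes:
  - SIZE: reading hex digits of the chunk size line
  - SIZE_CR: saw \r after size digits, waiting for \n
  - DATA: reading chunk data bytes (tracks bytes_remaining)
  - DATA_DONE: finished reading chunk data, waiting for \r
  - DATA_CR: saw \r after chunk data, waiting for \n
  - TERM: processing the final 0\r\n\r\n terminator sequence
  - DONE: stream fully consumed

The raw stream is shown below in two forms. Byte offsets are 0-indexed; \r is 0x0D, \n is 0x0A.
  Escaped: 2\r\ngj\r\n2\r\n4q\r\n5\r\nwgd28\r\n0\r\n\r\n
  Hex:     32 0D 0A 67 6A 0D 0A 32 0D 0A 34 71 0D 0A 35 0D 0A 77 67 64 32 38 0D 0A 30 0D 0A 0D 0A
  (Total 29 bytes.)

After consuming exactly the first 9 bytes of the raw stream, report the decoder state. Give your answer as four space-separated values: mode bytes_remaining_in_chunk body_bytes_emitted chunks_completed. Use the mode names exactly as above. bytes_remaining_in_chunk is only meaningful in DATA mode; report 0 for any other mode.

Byte 0 = '2': mode=SIZE remaining=0 emitted=0 chunks_done=0
Byte 1 = 0x0D: mode=SIZE_CR remaining=0 emitted=0 chunks_done=0
Byte 2 = 0x0A: mode=DATA remaining=2 emitted=0 chunks_done=0
Byte 3 = 'g': mode=DATA remaining=1 emitted=1 chunks_done=0
Byte 4 = 'j': mode=DATA_DONE remaining=0 emitted=2 chunks_done=0
Byte 5 = 0x0D: mode=DATA_CR remaining=0 emitted=2 chunks_done=0
Byte 6 = 0x0A: mode=SIZE remaining=0 emitted=2 chunks_done=1
Byte 7 = '2': mode=SIZE remaining=0 emitted=2 chunks_done=1
Byte 8 = 0x0D: mode=SIZE_CR remaining=0 emitted=2 chunks_done=1

Answer: SIZE_CR 0 2 1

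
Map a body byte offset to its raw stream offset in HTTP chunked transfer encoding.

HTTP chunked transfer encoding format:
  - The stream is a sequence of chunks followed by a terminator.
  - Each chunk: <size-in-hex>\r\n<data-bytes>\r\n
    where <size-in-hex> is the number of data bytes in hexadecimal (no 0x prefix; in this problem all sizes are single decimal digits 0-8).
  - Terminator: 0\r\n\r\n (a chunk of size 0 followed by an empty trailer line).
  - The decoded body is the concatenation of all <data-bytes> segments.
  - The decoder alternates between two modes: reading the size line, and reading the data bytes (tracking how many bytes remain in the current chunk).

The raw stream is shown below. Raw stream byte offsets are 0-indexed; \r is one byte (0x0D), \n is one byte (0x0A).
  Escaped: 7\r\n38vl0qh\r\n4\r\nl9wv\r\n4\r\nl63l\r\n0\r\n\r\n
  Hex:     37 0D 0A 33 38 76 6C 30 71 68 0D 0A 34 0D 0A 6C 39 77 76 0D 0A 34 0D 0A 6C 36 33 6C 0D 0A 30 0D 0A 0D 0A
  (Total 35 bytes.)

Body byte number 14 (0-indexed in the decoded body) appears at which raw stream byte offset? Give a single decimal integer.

Chunk 1: stream[0..1]='7' size=0x7=7, data at stream[3..10]='38vl0qh' -> body[0..7], body so far='38vl0qh'
Chunk 2: stream[12..13]='4' size=0x4=4, data at stream[15..19]='l9wv' -> body[7..11], body so far='38vl0qhl9wv'
Chunk 3: stream[21..22]='4' size=0x4=4, data at stream[24..28]='l63l' -> body[11..15], body so far='38vl0qhl9wvl63l'
Chunk 4: stream[30..31]='0' size=0 (terminator). Final body='38vl0qhl9wvl63l' (15 bytes)
Body byte 14 at stream offset 27

Answer: 27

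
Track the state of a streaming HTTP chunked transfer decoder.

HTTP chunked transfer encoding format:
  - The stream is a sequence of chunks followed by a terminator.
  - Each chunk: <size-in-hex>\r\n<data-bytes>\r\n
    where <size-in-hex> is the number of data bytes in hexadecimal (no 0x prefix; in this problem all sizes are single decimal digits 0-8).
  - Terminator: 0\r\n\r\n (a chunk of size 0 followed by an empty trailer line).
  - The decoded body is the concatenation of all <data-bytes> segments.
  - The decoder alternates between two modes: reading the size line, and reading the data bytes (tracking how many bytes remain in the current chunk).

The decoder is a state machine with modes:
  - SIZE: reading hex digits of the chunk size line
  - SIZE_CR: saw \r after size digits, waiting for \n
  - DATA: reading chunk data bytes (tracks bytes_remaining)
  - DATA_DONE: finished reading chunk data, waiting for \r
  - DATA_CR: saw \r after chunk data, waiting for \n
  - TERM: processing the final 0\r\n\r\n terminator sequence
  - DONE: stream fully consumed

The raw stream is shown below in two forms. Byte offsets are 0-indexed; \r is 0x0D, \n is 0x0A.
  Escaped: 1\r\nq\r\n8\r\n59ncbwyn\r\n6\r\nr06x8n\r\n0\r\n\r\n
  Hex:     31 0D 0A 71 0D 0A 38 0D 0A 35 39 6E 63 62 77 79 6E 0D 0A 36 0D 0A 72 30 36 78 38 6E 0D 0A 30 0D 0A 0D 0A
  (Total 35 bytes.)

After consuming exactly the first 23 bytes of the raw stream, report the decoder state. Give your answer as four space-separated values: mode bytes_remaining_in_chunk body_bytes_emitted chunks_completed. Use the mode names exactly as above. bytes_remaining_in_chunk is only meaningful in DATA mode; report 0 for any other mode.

Byte 0 = '1': mode=SIZE remaining=0 emitted=0 chunks_done=0
Byte 1 = 0x0D: mode=SIZE_CR remaining=0 emitted=0 chunks_done=0
Byte 2 = 0x0A: mode=DATA remaining=1 emitted=0 chunks_done=0
Byte 3 = 'q': mode=DATA_DONE remaining=0 emitted=1 chunks_done=0
Byte 4 = 0x0D: mode=DATA_CR remaining=0 emitted=1 chunks_done=0
Byte 5 = 0x0A: mode=SIZE remaining=0 emitted=1 chunks_done=1
Byte 6 = '8': mode=SIZE remaining=0 emitted=1 chunks_done=1
Byte 7 = 0x0D: mode=SIZE_CR remaining=0 emitted=1 chunks_done=1
Byte 8 = 0x0A: mode=DATA remaining=8 emitted=1 chunks_done=1
Byte 9 = '5': mode=DATA remaining=7 emitted=2 chunks_done=1
Byte 10 = '9': mode=DATA remaining=6 emitted=3 chunks_done=1
Byte 11 = 'n': mode=DATA remaining=5 emitted=4 chunks_done=1
Byte 12 = 'c': mode=DATA remaining=4 emitted=5 chunks_done=1
Byte 13 = 'b': mode=DATA remaining=3 emitted=6 chunks_done=1
Byte 14 = 'w': mode=DATA remaining=2 emitted=7 chunks_done=1
Byte 15 = 'y': mode=DATA remaining=1 emitted=8 chunks_done=1
Byte 16 = 'n': mode=DATA_DONE remaining=0 emitted=9 chunks_done=1
Byte 17 = 0x0D: mode=DATA_CR remaining=0 emitted=9 chunks_done=1
Byte 18 = 0x0A: mode=SIZE remaining=0 emitted=9 chunks_done=2
Byte 19 = '6': mode=SIZE remaining=0 emitted=9 chunks_done=2
Byte 20 = 0x0D: mode=SIZE_CR remaining=0 emitted=9 chunks_done=2
Byte 21 = 0x0A: mode=DATA remaining=6 emitted=9 chunks_done=2
Byte 22 = 'r': mode=DATA remaining=5 emitted=10 chunks_done=2

Answer: DATA 5 10 2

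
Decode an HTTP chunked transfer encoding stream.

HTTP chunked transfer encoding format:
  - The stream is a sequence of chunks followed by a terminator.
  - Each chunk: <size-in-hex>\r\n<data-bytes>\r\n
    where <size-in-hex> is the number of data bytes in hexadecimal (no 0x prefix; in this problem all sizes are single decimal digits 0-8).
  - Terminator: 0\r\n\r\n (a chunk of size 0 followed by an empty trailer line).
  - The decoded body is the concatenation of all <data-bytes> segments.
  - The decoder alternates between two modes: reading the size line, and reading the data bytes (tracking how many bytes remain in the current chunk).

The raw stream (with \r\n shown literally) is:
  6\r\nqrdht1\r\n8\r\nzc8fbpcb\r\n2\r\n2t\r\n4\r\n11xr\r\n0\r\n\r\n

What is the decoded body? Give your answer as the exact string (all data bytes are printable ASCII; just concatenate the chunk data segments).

Answer: qrdht1zc8fbpcb2t11xr

Derivation:
Chunk 1: stream[0..1]='6' size=0x6=6, data at stream[3..9]='qrdht1' -> body[0..6], body so far='qrdht1'
Chunk 2: stream[11..12]='8' size=0x8=8, data at stream[14..22]='zc8fbpcb' -> body[6..14], body so far='qrdht1zc8fbpcb'
Chunk 3: stream[24..25]='2' size=0x2=2, data at stream[27..29]='2t' -> body[14..16], body so far='qrdht1zc8fbpcb2t'
Chunk 4: stream[31..32]='4' size=0x4=4, data at stream[34..38]='11xr' -> body[16..20], body so far='qrdht1zc8fbpcb2t11xr'
Chunk 5: stream[40..41]='0' size=0 (terminator). Final body='qrdht1zc8fbpcb2t11xr' (20 bytes)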